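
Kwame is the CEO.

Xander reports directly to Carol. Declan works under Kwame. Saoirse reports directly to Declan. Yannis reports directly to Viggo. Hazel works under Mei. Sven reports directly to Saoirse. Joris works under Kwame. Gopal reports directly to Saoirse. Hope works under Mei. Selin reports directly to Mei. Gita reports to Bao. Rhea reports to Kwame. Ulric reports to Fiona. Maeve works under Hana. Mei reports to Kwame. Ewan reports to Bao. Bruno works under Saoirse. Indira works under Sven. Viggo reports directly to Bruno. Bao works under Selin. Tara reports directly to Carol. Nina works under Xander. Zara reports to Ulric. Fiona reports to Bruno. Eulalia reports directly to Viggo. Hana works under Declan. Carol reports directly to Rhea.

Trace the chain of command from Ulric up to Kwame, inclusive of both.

Ulric reports to Fiona. Fiona reports to Bruno. Bruno reports to Saoirse. Saoirse reports to Declan. Declan reports to Kwame. Kwame is at the top.

Ulric -> Fiona -> Bruno -> Saoirse -> Declan -> Kwame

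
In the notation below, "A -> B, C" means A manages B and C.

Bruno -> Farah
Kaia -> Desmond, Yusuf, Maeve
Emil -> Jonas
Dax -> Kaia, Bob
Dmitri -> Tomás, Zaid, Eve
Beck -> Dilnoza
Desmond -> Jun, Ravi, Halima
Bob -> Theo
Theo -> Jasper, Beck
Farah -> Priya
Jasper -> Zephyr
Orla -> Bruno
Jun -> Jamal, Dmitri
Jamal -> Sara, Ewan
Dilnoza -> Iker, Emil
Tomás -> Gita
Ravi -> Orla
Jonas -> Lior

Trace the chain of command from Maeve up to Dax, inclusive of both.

Maeve reports to Kaia. Kaia reports to Dax. Dax is at the top.

Maeve -> Kaia -> Dax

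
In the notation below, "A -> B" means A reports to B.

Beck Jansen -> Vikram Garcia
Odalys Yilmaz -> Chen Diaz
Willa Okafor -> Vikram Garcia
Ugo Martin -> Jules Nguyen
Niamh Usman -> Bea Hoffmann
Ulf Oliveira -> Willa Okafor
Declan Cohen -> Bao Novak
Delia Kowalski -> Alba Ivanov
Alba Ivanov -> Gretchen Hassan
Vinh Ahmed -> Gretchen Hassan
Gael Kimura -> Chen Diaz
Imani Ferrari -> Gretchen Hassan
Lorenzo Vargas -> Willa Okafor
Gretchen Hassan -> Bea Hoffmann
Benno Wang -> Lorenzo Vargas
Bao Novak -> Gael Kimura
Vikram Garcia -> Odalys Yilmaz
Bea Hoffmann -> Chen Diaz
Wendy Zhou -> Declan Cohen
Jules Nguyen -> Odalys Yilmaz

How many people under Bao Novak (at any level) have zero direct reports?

The only person in Bao Novak's organization with no one reporting to them is Wendy Zhou. That is 1.

1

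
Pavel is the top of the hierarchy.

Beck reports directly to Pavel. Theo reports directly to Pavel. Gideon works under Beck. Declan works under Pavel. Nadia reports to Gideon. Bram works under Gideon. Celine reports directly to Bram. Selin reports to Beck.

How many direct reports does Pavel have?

3

Pavel directly manages Beck, Theo, Declan. That is 3 direct reports.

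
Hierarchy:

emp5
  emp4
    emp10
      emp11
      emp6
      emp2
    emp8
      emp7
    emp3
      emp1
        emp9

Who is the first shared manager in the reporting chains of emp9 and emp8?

emp9's chain of managers is emp1, emp3, emp4, emp5. emp8's chain of managers is emp4, emp5. The first manager that appears in both chains is emp4.

emp4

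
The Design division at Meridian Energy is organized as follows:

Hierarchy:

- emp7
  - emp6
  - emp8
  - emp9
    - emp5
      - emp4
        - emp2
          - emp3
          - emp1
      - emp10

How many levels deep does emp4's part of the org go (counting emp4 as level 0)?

The longest chain under emp4 runs emp4 → emp2 → emp1, which is 2 levels below emp4.

2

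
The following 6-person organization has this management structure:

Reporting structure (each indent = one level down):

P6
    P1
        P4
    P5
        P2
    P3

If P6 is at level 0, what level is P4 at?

Chain from P4 up to P6: P4 → P1 → P6. That is 2 steps up, so P4 is 2 levels below P6.

2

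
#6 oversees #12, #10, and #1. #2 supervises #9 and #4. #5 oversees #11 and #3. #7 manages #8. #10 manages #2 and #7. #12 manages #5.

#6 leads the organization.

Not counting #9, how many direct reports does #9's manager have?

#9 reports to #2. #2's other direct reports are #4 — 1 peer.

1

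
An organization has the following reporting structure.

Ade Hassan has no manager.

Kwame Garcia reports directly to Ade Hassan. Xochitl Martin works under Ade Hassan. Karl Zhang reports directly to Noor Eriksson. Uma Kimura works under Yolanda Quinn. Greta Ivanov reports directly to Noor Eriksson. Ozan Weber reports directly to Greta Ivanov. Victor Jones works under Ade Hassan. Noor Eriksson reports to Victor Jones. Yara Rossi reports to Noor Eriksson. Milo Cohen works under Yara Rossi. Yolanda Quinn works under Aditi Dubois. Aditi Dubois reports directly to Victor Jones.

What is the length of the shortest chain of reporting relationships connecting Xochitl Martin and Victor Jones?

2

Xochitl Martin is 1 level below Ade Hassan, and Victor Jones is 1 level below Ade Hassan (their lowest common manager). The shortest path runs up from Xochitl Martin to Ade Hassan and back down to Victor Jones: 1 + 1 = 2 links.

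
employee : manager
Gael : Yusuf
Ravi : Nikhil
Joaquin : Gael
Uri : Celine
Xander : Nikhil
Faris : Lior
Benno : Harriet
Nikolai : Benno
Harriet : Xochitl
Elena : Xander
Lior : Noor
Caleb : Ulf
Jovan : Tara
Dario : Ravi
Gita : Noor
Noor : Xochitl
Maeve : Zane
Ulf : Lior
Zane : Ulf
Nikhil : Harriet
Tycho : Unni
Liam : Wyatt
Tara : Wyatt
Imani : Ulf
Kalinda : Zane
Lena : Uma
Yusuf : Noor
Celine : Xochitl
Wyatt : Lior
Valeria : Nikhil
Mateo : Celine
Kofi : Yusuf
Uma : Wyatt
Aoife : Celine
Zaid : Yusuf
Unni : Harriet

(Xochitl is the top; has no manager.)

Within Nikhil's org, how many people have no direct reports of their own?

3

The people in Nikhil's organization with no one reporting to them are Valeria, Elena, Dario. That is 3.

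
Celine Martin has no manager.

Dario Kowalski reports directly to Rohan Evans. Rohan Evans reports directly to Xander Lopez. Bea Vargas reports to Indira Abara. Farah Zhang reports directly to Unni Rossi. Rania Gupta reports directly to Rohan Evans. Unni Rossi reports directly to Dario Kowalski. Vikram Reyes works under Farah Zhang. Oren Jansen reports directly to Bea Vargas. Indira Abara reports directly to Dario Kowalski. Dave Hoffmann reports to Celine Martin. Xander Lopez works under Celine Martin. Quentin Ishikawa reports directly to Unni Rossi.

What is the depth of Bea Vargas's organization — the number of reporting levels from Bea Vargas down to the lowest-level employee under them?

1

The longest chain under Bea Vargas runs Bea Vargas → Oren Jansen, which is 1 level below Bea Vargas.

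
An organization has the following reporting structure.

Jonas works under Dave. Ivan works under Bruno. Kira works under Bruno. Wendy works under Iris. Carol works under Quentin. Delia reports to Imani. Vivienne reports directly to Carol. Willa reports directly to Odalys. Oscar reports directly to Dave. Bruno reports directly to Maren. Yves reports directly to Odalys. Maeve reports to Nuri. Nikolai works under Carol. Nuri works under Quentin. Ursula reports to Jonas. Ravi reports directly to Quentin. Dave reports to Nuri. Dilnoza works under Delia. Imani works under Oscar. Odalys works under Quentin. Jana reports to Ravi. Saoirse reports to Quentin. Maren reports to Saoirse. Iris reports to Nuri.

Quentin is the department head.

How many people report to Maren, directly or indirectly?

Maren directly manages Bruno. Under Bruno: Ivan, Kira (2). That's 3 in total.

3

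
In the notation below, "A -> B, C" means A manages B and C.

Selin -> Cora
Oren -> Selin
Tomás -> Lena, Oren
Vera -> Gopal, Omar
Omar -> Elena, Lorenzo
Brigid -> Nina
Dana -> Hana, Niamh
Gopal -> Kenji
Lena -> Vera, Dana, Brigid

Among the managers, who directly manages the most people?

Lena

Direct-report counts: Tomás has 2; Oren has 1; Selin has 1; Lena has 3; Brigid has 1; Dana has 2; Vera has 2; Omar has 2; Gopal has 1. The largest is 3, held by Lena.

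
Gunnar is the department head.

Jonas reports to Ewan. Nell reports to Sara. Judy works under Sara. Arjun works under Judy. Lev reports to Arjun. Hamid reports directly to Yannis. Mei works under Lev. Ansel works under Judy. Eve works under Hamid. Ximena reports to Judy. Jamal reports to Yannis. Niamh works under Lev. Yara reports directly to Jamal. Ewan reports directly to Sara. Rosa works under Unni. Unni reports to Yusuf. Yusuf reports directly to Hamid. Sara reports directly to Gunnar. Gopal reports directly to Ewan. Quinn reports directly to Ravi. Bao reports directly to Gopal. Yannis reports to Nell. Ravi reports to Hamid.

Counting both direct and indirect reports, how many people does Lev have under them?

Lev directly manages Niamh, Mei. Niamh has no reports. Mei has no reports. So Lev's organization is 2 direct reports plus everyone under them: 1 + 1 = 2.

2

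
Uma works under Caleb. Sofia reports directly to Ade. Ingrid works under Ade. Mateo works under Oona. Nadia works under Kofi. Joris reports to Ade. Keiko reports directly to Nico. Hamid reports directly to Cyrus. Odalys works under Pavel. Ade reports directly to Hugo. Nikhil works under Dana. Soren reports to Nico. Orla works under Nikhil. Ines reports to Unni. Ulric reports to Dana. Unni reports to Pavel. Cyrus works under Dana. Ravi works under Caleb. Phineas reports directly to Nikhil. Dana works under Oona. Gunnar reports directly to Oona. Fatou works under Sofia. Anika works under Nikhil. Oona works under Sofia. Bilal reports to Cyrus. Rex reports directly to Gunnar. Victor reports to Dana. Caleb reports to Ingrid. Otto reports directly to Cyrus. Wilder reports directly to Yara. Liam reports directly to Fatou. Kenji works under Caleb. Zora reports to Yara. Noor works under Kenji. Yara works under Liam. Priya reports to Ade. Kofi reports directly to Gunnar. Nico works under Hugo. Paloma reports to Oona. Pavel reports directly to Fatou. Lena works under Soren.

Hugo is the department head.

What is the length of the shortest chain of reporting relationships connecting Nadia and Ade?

Nadia is in Ade's organization: the chain from Nadia up to Ade is Nadia → Kofi → Gunnar → Oona → Sofia → Ade, which is 5 links.

5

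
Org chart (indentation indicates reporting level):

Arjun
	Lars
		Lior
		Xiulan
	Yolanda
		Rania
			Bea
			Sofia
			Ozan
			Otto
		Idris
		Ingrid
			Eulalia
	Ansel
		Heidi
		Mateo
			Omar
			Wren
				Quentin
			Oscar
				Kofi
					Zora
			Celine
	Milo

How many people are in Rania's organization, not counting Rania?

Rania directly manages Bea, Sofia, Ozan, Otto. Bea has no reports. Sofia has no reports. Ozan has no reports. Otto has no reports. So Rania's organization is 4 direct reports plus everyone under them: 1 + 1 + 1 + 1 = 4.

4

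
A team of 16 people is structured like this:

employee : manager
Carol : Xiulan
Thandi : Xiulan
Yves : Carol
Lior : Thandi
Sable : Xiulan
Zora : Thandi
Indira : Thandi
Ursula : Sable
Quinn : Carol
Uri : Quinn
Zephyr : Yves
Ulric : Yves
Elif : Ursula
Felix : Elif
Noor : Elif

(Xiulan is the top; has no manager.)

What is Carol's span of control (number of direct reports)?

2

Carol directly manages Yves, Quinn. That is 2 direct reports.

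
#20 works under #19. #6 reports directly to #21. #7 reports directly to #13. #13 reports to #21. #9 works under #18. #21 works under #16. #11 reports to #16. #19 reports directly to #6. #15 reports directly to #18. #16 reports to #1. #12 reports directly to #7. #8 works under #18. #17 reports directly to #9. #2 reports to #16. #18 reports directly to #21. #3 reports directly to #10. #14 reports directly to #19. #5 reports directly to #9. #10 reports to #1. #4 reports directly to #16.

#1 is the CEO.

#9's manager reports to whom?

#9 reports to #18, and #18 reports to #21. So #9's skip-level manager is #21.

#21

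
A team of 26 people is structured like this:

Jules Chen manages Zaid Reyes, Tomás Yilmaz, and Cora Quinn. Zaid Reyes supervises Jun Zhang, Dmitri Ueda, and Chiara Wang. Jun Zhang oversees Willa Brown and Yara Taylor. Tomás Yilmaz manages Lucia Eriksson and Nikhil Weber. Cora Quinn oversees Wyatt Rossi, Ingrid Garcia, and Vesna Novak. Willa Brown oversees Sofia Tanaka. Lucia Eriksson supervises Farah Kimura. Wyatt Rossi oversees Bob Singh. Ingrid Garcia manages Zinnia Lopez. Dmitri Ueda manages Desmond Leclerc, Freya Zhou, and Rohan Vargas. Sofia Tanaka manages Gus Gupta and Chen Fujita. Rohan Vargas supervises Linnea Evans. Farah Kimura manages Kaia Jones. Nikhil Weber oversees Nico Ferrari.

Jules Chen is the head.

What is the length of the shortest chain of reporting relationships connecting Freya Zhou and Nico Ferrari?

6

Freya Zhou is 3 levels below Jules Chen, and Nico Ferrari is 3 levels below Jules Chen (their lowest common manager). The shortest path runs up from Freya Zhou to Jules Chen and back down to Nico Ferrari: 3 + 3 = 6 links.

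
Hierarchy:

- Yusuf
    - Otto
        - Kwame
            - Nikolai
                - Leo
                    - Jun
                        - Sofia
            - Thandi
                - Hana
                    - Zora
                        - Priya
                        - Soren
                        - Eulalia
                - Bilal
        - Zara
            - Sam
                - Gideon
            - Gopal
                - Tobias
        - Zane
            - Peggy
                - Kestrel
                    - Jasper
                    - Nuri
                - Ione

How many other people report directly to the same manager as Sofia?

0

Sofia reports to Jun, and Jun has no other direct reports. Sofia has 0 peers.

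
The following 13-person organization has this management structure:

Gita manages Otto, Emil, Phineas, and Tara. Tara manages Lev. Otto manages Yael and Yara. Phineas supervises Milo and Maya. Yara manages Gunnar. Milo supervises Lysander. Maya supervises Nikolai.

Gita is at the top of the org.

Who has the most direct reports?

Gita

Direct-report counts: Gita has 4; Phineas has 2; Maya has 1; Milo has 1; Otto has 2; Yara has 1; Tara has 1. The largest is 4, held by Gita.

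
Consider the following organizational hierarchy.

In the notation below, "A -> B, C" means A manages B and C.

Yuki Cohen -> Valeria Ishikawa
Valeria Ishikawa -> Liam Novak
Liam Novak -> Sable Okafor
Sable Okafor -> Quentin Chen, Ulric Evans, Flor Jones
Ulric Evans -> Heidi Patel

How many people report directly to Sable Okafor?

3

Sable Okafor directly manages Quentin Chen, Ulric Evans, Flor Jones. That is 3 direct reports.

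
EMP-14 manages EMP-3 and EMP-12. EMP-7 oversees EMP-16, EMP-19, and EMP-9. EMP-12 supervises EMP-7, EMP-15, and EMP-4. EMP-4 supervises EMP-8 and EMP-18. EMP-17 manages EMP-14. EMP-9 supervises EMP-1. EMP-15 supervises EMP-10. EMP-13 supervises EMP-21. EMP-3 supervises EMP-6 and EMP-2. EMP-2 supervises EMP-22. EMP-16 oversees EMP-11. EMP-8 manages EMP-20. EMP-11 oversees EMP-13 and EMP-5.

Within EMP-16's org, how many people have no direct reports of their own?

2

The people in EMP-16's organization with no one reporting to them are EMP-5, EMP-21. That is 2.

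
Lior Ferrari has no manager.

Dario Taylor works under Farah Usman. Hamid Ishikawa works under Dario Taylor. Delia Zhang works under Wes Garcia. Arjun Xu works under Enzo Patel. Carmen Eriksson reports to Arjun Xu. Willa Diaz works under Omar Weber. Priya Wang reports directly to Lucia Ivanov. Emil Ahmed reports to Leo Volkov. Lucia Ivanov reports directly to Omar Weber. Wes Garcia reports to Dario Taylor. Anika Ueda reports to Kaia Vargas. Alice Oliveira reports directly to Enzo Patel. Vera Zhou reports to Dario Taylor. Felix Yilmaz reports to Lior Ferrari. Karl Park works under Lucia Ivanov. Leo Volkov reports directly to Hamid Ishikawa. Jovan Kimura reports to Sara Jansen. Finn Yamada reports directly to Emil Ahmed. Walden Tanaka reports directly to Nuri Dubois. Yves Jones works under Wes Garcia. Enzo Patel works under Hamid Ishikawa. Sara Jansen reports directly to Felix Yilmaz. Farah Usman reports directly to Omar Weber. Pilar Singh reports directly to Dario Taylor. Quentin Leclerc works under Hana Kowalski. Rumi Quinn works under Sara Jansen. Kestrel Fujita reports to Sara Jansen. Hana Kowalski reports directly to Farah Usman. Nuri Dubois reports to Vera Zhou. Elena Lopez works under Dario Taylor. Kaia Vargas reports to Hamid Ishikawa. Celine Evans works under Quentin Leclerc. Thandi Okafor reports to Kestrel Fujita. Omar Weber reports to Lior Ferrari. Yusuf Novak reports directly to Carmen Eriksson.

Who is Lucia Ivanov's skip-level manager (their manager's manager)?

Lior Ferrari

Lucia Ivanov reports to Omar Weber, and Omar Weber reports to Lior Ferrari. So Lucia Ivanov's skip-level manager is Lior Ferrari.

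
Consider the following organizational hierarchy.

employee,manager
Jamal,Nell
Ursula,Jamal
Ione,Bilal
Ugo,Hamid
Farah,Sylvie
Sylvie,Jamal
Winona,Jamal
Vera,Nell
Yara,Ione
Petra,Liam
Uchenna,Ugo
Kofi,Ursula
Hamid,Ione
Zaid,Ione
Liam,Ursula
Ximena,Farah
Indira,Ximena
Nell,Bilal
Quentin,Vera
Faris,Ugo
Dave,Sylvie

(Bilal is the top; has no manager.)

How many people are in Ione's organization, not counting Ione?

6

Ione directly manages Yara, Hamid, Zaid. Yara has no reports. Under Hamid: Ugo, Uchenna, Faris (3). Zaid has no reports. So Ione's organization is 3 direct reports plus everyone under them: 1 + 4 + 1 = 6.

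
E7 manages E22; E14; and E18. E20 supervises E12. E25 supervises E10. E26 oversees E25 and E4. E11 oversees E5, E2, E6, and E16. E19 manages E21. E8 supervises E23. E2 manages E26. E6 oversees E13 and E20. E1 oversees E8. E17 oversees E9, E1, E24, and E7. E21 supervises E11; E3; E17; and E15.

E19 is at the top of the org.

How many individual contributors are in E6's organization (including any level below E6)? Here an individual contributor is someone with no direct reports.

2

The people in E6's organization with no one reporting to them are E12, E13. That is 2.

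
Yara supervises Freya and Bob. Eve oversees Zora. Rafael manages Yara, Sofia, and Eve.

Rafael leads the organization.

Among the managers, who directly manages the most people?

Rafael

Direct-report counts: Rafael has 3; Eve has 1; Yara has 2. The largest is 3, held by Rafael.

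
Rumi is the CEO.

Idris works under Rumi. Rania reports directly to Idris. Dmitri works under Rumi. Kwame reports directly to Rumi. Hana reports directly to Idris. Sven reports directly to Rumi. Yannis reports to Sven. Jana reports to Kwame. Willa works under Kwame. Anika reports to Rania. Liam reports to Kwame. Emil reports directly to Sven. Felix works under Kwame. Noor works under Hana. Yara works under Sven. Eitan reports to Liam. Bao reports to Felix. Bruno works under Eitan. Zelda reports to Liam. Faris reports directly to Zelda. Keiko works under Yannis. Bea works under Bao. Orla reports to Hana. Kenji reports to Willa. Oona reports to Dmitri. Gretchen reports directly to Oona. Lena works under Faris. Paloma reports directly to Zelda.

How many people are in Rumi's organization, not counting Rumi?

28

Rumi directly manages Idris, Dmitri, Kwame, Sven. Under Idris: Hana, Orla, Noor, Rania, Anika (5). Under Dmitri: Oona, Gretchen (2). Under Kwame: Felix, Bao, Bea, Liam, Zelda, Paloma, Faris, Lena, Eitan, Bruno, Willa, Kenji, Jana (13). Under Sven: Yara, Emil, Yannis, Keiko (4). So Rumi's organization is 4 direct reports plus everyone under them: 6 + 3 + 14 + 5 = 28.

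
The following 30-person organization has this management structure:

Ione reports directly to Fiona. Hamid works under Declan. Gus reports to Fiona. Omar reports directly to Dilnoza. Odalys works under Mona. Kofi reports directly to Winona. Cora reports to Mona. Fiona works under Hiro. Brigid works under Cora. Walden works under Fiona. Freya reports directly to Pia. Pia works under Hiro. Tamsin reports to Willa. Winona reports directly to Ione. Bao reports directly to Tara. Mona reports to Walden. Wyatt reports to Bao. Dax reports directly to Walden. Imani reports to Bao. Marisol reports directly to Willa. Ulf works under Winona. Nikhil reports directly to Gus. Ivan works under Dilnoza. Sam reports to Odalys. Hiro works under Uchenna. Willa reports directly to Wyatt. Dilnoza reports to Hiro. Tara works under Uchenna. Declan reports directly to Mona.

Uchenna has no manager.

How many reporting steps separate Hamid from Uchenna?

Chain from Hamid up to Uchenna: Hamid → Declan → Mona → Walden → Fiona → Hiro → Uchenna. That is 6 steps up, so Hamid is 6 levels below Uchenna.

6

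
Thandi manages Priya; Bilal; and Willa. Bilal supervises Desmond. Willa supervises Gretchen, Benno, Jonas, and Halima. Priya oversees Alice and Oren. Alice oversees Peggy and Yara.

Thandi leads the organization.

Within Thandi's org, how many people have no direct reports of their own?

8

The people in Thandi's organization with no one reporting to them are Oren, Peggy, Yara, Halima, Jonas, Benno, Gretchen, Desmond. That is 8.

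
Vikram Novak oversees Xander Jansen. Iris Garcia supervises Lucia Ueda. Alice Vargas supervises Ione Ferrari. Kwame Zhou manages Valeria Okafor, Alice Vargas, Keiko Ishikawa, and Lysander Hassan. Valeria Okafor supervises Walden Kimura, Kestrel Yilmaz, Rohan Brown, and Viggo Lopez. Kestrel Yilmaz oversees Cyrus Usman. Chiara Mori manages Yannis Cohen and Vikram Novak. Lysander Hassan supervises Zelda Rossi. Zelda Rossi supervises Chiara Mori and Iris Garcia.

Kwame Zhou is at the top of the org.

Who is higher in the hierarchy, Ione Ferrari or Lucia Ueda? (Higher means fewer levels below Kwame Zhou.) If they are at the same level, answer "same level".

Ione Ferrari is 2 levels below Kwame Zhou; Lucia Ueda is 4. Ione Ferrari is higher.

Ione Ferrari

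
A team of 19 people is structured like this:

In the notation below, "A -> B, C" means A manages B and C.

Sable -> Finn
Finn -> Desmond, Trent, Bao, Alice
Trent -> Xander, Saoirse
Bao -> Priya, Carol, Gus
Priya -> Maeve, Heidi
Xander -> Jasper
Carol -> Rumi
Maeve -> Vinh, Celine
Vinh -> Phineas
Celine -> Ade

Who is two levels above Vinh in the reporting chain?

Vinh reports to Maeve, and Maeve reports to Priya. So Vinh's skip-level manager is Priya.

Priya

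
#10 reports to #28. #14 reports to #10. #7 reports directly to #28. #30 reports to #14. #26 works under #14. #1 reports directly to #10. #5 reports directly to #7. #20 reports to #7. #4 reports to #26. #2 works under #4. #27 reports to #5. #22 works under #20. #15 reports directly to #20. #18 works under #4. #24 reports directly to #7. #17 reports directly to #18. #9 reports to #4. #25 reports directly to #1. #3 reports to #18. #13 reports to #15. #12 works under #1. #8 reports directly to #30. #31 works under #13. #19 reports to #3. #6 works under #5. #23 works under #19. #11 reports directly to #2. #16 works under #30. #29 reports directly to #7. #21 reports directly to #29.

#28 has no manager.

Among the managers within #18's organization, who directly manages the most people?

Direct-report counts within #18's organization: #18 has 2; #3 has 1; #19 has 1. The largest is 2, held by #18.

#18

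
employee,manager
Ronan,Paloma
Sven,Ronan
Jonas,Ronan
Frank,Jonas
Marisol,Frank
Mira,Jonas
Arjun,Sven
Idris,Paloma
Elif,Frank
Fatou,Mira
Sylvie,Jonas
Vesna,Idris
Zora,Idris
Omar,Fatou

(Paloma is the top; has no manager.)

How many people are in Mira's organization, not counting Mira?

Mira directly manages Fatou. Under Fatou: Omar (1). That's 2 in total.

2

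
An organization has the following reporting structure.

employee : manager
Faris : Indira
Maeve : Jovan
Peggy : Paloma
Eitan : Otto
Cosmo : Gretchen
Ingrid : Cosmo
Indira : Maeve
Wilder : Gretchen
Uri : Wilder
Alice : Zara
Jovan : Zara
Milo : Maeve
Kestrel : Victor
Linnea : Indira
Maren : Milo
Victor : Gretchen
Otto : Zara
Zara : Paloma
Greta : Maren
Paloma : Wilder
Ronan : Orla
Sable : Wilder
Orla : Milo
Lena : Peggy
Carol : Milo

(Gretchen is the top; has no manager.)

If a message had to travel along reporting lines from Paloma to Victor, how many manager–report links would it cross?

Paloma is 2 levels below Gretchen, and Victor is 1 level below Gretchen (their lowest common manager). The shortest path runs up from Paloma to Gretchen and back down to Victor: 2 + 1 = 3 links.

3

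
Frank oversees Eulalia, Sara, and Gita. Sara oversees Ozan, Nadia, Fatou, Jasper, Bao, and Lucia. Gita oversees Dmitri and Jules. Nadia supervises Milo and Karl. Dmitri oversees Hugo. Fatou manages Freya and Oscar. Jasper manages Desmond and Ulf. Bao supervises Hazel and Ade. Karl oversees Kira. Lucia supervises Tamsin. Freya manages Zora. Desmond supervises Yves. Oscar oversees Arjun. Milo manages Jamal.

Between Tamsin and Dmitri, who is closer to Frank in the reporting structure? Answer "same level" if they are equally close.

Dmitri

Tamsin is 3 levels below Frank; Dmitri is 2. Dmitri is higher.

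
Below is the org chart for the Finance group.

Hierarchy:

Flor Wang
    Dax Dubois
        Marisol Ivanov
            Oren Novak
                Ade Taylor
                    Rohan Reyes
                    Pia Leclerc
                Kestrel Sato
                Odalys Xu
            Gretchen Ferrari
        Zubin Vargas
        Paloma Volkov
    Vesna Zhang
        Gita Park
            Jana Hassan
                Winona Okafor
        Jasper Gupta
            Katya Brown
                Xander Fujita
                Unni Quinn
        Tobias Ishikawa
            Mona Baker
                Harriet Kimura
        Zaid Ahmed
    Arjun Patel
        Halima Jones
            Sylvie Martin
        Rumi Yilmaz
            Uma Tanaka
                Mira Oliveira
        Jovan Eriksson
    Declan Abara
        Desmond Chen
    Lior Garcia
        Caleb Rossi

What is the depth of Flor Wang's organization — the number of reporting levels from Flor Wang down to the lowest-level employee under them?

5

The longest chain under Flor Wang runs Flor Wang → Dax Dubois → Marisol Ivanov → Oren Novak → Ade Taylor → Pia Leclerc, which is 5 levels below Flor Wang.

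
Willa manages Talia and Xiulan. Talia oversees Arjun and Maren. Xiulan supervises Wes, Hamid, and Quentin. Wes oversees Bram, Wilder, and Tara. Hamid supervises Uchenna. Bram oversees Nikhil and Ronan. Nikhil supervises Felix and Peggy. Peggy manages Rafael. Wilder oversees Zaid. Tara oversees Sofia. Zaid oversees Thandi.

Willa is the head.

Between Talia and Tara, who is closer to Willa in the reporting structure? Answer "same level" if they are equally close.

Talia is 1 level below Willa; Tara is 3. Talia is higher.

Talia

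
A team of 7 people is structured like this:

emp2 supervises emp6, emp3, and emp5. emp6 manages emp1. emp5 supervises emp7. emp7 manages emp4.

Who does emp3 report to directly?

emp3 reports directly to emp2.

emp2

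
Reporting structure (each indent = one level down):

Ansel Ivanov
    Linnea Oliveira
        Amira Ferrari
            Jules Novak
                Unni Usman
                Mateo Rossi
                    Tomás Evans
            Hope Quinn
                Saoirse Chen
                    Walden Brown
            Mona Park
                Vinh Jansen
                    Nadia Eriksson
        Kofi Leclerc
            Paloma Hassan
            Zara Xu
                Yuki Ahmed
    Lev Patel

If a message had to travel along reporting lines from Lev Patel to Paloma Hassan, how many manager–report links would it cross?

Lev Patel is 1 level below Ansel Ivanov, and Paloma Hassan is 3 levels below Ansel Ivanov (their lowest common manager). The shortest path runs up from Lev Patel to Ansel Ivanov and back down to Paloma Hassan: 1 + 3 = 4 links.

4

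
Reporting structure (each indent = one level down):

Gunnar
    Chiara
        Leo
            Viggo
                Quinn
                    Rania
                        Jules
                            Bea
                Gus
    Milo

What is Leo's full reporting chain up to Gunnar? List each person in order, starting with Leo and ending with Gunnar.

Leo reports to Chiara. Chiara reports to Gunnar. Gunnar is at the top.

Leo -> Chiara -> Gunnar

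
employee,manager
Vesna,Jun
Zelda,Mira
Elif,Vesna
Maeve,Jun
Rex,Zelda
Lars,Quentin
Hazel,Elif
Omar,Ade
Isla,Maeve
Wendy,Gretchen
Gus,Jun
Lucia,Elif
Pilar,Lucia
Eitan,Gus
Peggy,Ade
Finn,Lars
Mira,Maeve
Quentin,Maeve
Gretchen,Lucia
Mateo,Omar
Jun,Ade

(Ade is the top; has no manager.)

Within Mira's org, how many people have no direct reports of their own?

1

The only person in Mira's organization with no one reporting to them is Rex. That is 1.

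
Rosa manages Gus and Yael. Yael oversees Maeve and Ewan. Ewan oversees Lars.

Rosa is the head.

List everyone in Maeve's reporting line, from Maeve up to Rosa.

Maeve -> Yael -> Rosa

Maeve reports to Yael. Yael reports to Rosa. Rosa is at the top.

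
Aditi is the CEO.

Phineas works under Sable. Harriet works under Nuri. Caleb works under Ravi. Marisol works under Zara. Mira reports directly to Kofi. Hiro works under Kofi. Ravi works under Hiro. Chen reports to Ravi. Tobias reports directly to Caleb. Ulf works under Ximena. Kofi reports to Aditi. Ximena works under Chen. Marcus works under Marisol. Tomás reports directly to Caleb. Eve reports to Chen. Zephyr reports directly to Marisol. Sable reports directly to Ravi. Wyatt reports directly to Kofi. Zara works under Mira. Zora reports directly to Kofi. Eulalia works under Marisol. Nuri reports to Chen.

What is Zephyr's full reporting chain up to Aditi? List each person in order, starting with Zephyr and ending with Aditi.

Zephyr reports to Marisol. Marisol reports to Zara. Zara reports to Mira. Mira reports to Kofi. Kofi reports to Aditi. Aditi is at the top.

Zephyr -> Marisol -> Zara -> Mira -> Kofi -> Aditi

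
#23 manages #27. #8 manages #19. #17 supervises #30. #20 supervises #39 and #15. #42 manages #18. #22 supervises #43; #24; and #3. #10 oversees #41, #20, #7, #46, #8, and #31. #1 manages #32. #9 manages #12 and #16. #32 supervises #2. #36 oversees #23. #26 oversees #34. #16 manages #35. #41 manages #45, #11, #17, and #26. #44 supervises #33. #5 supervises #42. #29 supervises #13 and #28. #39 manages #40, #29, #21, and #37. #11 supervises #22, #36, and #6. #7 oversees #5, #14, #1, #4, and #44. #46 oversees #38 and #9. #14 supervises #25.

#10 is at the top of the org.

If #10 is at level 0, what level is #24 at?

Chain from #24 up to #10: #24 → #22 → #11 → #41 → #10. That is 4 steps up, so #24 is 4 levels below #10.

4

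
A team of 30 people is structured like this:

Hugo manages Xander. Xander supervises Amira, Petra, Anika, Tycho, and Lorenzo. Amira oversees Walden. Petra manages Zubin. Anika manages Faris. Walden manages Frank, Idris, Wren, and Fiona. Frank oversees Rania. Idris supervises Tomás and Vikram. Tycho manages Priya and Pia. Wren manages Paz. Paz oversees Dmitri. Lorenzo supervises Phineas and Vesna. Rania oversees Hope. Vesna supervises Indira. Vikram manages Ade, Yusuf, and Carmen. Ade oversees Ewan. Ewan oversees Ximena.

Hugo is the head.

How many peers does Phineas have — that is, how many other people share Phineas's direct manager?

Phineas reports to Lorenzo. Lorenzo's other direct reports are Vesna — 1 peer.

1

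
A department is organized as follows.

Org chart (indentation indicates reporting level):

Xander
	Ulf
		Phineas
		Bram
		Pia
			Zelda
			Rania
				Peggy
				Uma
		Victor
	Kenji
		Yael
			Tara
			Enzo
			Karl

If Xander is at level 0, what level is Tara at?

Chain from Tara up to Xander: Tara → Yael → Kenji → Xander. That is 3 steps up, so Tara is 3 levels below Xander.

3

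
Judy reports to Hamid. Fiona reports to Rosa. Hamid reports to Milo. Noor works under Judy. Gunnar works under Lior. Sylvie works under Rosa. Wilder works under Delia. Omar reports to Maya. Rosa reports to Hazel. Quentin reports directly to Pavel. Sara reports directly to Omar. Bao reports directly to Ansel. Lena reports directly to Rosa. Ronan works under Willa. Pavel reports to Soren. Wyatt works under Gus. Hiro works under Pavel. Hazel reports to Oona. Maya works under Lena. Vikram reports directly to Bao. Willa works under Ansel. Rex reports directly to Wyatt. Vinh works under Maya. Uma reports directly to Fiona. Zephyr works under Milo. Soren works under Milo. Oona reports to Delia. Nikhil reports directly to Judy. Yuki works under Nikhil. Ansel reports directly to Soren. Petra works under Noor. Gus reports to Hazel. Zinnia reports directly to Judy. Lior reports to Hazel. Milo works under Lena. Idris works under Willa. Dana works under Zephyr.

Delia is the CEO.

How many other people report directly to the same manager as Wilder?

Wilder reports to Delia. Delia's other direct reports are Oona — 1 peer.

1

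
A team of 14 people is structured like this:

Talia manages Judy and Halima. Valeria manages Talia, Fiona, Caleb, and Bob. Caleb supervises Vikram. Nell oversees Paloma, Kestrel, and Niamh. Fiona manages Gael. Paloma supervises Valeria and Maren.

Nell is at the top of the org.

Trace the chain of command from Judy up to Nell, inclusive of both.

Judy reports to Talia. Talia reports to Valeria. Valeria reports to Paloma. Paloma reports to Nell. Nell is at the top.

Judy -> Talia -> Valeria -> Paloma -> Nell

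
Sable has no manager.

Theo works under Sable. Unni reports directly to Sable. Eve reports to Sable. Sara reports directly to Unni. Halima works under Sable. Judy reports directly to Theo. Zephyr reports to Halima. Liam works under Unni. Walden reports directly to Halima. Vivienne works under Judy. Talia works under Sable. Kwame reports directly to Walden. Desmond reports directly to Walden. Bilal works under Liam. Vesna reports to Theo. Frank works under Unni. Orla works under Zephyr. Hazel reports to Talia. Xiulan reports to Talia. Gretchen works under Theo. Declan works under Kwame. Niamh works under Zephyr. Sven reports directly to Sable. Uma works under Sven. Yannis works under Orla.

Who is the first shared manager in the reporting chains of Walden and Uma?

Sable

Walden's chain of managers is Halima, Sable. Uma's chain of managers is Sven, Sable. The first manager that appears in both chains is Sable.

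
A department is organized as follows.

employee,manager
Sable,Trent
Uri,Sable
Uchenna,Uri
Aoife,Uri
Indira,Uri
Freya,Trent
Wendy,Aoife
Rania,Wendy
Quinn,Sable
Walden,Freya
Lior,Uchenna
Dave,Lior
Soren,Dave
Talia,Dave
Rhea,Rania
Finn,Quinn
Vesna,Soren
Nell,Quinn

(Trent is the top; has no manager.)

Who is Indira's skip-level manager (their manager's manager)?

Indira reports to Uri, and Uri reports to Sable. So Indira's skip-level manager is Sable.

Sable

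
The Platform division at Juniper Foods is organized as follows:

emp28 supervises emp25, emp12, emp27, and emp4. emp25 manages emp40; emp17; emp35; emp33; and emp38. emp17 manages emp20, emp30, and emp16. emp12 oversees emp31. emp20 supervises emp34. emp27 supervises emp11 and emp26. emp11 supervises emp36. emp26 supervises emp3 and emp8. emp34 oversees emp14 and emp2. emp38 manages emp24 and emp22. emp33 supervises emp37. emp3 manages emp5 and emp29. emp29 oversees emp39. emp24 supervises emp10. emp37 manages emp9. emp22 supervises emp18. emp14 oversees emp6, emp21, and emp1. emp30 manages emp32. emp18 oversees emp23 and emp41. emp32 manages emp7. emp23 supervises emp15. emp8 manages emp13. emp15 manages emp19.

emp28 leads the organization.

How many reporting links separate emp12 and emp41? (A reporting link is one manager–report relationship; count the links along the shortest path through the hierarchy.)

emp12 is 1 level below emp28, and emp41 is 5 levels below emp28 (their lowest common manager). The shortest path runs up from emp12 to emp28 and back down to emp41: 1 + 5 = 6 links.

6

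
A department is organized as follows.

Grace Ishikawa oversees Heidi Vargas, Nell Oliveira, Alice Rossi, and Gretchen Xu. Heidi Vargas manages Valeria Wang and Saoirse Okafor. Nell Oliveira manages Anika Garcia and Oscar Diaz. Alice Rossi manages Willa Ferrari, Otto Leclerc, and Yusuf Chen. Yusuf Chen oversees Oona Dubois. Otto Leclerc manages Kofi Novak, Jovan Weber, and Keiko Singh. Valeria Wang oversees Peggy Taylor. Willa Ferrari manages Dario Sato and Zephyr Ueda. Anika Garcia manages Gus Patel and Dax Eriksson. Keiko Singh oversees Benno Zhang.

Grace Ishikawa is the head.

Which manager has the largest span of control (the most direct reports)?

Grace Ishikawa

Direct-report counts: Grace Ishikawa has 4; Alice Rossi has 3; Willa Ferrari has 2; Otto Leclerc has 3; Keiko Singh has 1; Yusuf Chen has 1; Nell Oliveira has 2; Anika Garcia has 2; Heidi Vargas has 2; Valeria Wang has 1. The largest is 4, held by Grace Ishikawa.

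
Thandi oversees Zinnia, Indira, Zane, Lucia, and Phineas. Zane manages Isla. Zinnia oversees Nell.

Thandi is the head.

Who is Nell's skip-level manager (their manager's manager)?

Nell reports to Zinnia, and Zinnia reports to Thandi. So Nell's skip-level manager is Thandi.

Thandi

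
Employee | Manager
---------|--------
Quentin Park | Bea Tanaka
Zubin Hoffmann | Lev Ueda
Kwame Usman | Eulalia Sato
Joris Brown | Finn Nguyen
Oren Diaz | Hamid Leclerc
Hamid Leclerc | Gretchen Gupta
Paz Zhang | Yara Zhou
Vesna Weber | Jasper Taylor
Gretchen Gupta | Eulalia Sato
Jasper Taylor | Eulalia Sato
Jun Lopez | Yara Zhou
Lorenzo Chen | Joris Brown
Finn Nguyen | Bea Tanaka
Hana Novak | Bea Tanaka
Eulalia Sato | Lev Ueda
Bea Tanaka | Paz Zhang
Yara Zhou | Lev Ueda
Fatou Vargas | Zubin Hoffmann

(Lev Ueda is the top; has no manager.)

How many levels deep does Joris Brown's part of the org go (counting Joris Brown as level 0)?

The longest chain under Joris Brown runs Joris Brown → Lorenzo Chen, which is 1 level below Joris Brown.

1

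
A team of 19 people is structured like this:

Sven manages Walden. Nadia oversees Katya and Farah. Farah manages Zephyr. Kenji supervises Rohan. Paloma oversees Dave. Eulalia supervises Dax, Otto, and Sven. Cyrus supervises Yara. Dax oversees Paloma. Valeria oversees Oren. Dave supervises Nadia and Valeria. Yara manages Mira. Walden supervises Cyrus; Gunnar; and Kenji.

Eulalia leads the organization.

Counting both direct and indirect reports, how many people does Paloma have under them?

Paloma directly manages Dave. Under Dave: Valeria, Oren, Nadia, Farah, Zephyr, Katya (6). That's 7 in total.

7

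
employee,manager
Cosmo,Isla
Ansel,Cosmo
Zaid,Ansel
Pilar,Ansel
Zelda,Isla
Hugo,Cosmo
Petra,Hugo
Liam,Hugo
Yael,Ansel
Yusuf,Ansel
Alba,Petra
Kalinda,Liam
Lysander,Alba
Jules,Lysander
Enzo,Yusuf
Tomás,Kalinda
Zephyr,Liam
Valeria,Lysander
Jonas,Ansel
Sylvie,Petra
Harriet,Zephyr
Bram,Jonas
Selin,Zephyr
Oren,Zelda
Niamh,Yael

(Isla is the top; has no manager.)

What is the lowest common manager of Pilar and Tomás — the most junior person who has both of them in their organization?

Pilar's chain of managers is Ansel, Cosmo, Isla. Tomás's chain of managers is Kalinda, Liam, Hugo, Cosmo, Isla. The first manager that appears in both chains is Cosmo.

Cosmo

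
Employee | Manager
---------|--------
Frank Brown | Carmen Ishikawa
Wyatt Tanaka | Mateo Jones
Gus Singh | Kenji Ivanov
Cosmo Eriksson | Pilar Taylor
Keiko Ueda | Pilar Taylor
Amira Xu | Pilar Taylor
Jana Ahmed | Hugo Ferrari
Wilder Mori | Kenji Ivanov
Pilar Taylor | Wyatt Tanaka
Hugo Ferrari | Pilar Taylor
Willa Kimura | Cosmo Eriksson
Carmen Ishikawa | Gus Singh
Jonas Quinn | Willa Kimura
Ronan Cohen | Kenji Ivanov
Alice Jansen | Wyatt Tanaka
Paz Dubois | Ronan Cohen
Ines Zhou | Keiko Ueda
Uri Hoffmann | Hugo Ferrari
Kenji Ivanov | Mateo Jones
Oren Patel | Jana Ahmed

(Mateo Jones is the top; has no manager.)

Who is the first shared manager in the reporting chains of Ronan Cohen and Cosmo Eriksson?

Ronan Cohen's chain of managers is Kenji Ivanov, Mateo Jones. Cosmo Eriksson's chain of managers is Pilar Taylor, Wyatt Tanaka, Mateo Jones. The first manager that appears in both chains is Mateo Jones.

Mateo Jones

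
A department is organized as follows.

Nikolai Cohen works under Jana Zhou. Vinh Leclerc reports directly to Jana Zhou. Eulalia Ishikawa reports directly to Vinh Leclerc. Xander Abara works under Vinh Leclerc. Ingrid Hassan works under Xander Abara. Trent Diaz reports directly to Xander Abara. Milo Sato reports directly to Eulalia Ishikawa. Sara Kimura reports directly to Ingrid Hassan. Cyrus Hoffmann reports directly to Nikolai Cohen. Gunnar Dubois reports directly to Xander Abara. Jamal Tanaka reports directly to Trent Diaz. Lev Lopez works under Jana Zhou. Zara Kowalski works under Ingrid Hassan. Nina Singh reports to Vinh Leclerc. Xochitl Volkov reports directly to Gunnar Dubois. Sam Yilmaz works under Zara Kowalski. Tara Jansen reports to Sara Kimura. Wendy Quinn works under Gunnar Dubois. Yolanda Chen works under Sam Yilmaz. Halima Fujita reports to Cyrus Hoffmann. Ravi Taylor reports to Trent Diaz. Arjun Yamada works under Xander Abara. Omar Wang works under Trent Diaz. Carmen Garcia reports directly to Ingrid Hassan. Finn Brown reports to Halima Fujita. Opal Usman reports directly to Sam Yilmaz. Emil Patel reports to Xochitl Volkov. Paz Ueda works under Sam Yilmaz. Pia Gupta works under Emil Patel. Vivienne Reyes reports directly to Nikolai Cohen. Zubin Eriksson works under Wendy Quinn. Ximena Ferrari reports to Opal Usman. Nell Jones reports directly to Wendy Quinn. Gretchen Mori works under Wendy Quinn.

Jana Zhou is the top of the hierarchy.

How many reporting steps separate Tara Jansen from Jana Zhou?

Chain from Tara Jansen up to Jana Zhou: Tara Jansen → Sara Kimura → Ingrid Hassan → Xander Abara → Vinh Leclerc → Jana Zhou. That is 5 steps up, so Tara Jansen is 5 levels below Jana Zhou.

5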